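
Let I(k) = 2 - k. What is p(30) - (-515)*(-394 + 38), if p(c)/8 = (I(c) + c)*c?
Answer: -182860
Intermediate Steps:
p(c) = 16*c (p(c) = 8*(((2 - c) + c)*c) = 8*(2*c) = 16*c)
p(30) - (-515)*(-394 + 38) = 16*30 - (-515)*(-394 + 38) = 480 - (-515)*(-356) = 480 - 1*183340 = 480 - 183340 = -182860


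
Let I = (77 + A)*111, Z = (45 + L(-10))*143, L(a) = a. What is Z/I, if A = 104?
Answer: 5005/20091 ≈ 0.24912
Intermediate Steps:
Z = 5005 (Z = (45 - 10)*143 = 35*143 = 5005)
I = 20091 (I = (77 + 104)*111 = 181*111 = 20091)
Z/I = 5005/20091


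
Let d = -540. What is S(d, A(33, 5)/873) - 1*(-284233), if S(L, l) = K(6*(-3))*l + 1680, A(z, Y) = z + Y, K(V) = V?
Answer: 27733485/97 ≈ 2.8591e+5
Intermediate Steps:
A(z, Y) = Y + z
S(L, l) = 1680 - 18*l (S(L, l) = (6*(-3))*l + 1680 = -18*l + 1680 = 1680 - 18*l)
S(d, A(33, 5)/873) - 1*(-284233) = (1680 - 18*(5 + 33)/873) - 1*(-284233) = (1680 - 684/873) + 284233 = (1680 - 18*38/873) + 284233 = (1680 - 76/97) + 284233 = 162884/97 + 284233 = 27733485/97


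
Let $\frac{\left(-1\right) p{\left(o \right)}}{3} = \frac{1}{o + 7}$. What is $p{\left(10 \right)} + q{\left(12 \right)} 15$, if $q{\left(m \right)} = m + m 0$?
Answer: $\frac{3057}{17} \approx 179.82$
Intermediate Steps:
$q{\left(m \right)} = m$ ($q{\left(m \right)} = m + 0 = m$)
$p{\left(o \right)} = - \frac{3}{7 + o}$ ($p{\left(o \right)} = - \frac{3}{o + 7} = - \frac{3}{7 + o}$)
$p{\left(10 \right)} + q{\left(12 \right)} 15 = - \frac{3}{7 + 10} + 12 \cdot 15 = - \frac{3}{17} + 180 = \frac{3057}{17}$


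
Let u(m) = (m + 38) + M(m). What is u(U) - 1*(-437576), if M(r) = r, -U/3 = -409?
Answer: 440068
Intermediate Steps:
U = 1227 (U = -3*(-409) = 1227)
u(m) = 38 + 2*m (u(m) = (m + 38) + m = (38 + m) + m = 38 + 2*m)
u(U) - 1*(-437576) = (38 + 2*1227) - 1*(-437576) = (38 + 2454) + 437576 = 2492 + 437576 = 440068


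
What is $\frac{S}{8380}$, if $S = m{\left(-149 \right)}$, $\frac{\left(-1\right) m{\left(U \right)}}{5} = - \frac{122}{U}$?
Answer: $- \frac{61}{124862} \approx -0.00048854$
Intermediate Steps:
$m{\left(U \right)} = \frac{610}{U}$ ($m{\left(U \right)} = - 5 \left(- \frac{122}{U}\right) = \frac{610}{U}$)
$S = - \frac{610}{149}$ ($S = \frac{610}{-149} = 610 \left(- \frac{1}{149}\right) = - \frac{610}{149} \approx -4.094$)
$\frac{S}{8380} = - \frac{610}{149 \cdot 8380} = \left(- \frac{610}{149}\right) \frac{1}{8380} = - \frac{61}{124862}$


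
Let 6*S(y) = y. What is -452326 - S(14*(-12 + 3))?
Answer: -452305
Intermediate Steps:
S(y) = y/6
-452326 - S(14*(-12 + 3)) = -452326 - 14*(-12 + 3)/6 = -452326 - 14*(-9)/6 = -452326 - (-126)/6 = -452326 - 1*(-21) = -452326 + 21 = -452305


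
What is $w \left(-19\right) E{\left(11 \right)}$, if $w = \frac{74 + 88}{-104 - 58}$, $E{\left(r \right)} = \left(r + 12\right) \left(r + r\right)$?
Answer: $9614$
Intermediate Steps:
$E{\left(r \right)} = 2 r \left(12 + r\right)$ ($E{\left(r \right)} = \left(12 + r\right) 2 r = 2 r \left(12 + r\right)$)
$w = -1$ ($w = \frac{162}{-162} = 162 \left(- \frac{1}{162}\right) = -1$)
$w \left(-19\right) E{\left(11 \right)} = \left(-1\right) \left(-19\right) 2 \cdot 11 \left(12 + 11\right) = 19 \cdot 2 \cdot 11 \cdot 23 = 19 \cdot 506 = 9614$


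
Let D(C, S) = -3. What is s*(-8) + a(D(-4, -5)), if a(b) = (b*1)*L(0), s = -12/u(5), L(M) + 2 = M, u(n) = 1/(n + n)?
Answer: 966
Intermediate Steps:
u(n) = 1/(2*n)
L(M) = -2 + M
s = -120 (s = -12/((½)/5) = -12/((½)*(⅕)) = -12/⅒ = -12*10 = -120)
a(b) = -2*b (a(b) = (b*1)*(-2 + 0) = b*(-2) = -2*b)
s*(-8) + a(D(-4, -5)) = -120*(-8) - 2*(-3) = 960 + 6 = 966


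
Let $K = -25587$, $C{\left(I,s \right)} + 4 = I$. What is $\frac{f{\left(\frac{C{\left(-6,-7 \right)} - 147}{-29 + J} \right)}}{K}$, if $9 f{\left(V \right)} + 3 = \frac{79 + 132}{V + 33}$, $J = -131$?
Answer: $- \frac{17449}{1252048671} \approx -1.3936 \cdot 10^{-5}$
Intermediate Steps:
$C{\left(I,s \right)} = -4 + I$
$f{\left(V \right)} = - \frac{1}{3} + \frac{211}{9 \left(33 + V\right)}$ ($f{\left(V \right)} = - \frac{1}{3} + \frac{\left(79 + 132\right) \frac{1}{V + 33}}{9} = - \frac{1}{3} + \frac{211 \frac{1}{33 + V}}{9} = - \frac{1}{3} + \frac{211}{9 \left(33 + V\right)}$)
$\frac{f{\left(\frac{C{\left(-6,-7 \right)} - 147}{-29 + J} \right)}}{K} = \frac{\frac{1}{9} \frac{1}{33 + \frac{\left(-4 - 6\right) - 147}{-29 - 131}} \left(112 - 3 \frac{\left(-4 - 6\right) - 147}{-29 - 131}\right)}{-25587} = \frac{112 - 3 \frac{-10 - 147}{-160}}{9 \left(33 + \frac{-10 - 147}{-160}\right)} \left(- \frac{1}{25587}\right) = \frac{112 - 3 \left(\left(-157\right) \left(- \frac{1}{160}\right)\right)}{9 \left(33 - - \frac{157}{160}\right)} \left(- \frac{1}{25587}\right) = \frac{112 - \frac{471}{160}}{9 \left(33 + \frac{157}{160}\right)} \left(- \frac{1}{25587}\right) = \frac{112 - \frac{471}{160}}{9 \cdot \frac{5437}{160}} \left(- \frac{1}{25587}\right) = \frac{1}{9} \cdot \frac{160}{5437} \cdot \frac{17449}{160} \left(- \frac{1}{25587}\right) = \frac{17449}{48933} \left(- \frac{1}{25587}\right) = - \frac{17449}{1252048671}$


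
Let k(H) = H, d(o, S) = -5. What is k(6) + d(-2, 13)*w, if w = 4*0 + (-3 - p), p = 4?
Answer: 41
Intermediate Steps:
w = -7 (w = 4*0 + (-3 - 1*4) = 0 + (-3 - 4) = 0 - 7 = -7)
k(6) + d(-2, 13)*w = 6 - 5*(-7) = 6 + 35 = 41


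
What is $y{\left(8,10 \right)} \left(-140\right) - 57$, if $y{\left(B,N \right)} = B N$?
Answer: $-11257$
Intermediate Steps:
$y{\left(8,10 \right)} \left(-140\right) - 57 = 8 \cdot 10 \left(-140\right) - 57 = 80 \left(-140\right) - 57 = -11200 - 57 = -11257$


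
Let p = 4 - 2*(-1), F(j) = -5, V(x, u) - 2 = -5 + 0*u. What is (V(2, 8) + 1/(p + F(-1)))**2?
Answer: 4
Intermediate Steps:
V(x, u) = -3 (V(x, u) = 2 + (-5 + 0*u) = 2 + (-5 + 0) = 2 - 5 = -3)
p = 6 (p = 4 + 2 = 6)
(V(2, 8) + 1/(p + F(-1)))**2 = (-3 + 1/(6 - 5))**2 = (-3 + 1/1)**2 = (-3 + 1)**2 = (-2)**2 = 4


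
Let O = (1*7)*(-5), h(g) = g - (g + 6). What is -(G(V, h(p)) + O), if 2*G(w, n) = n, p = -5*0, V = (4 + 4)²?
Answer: 38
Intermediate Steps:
V = 64 (V = 8² = 64)
p = 0
h(g) = -6 (h(g) = g - (6 + g) = g + (-6 - g) = -6)
O = -35 (O = 7*(-5) = -35)
G(w, n) = n/2
-(G(V, h(p)) + O) = -((½)*(-6) - 35) = -(-3 - 35) = -1*(-38) = 38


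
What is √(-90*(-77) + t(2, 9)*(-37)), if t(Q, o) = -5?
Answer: √7115 ≈ 84.350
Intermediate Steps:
√(-90*(-77) + t(2, 9)*(-37)) = √(-90*(-77) - 5*(-37)) = √(6930 + 185) = √7115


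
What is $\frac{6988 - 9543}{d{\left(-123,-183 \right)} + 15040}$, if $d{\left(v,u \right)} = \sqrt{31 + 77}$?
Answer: $- \frac{9606800}{56550373} + \frac{7665 \sqrt{3}}{113100746} \approx -0.16976$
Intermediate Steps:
$d{\left(v,u \right)} = 6 \sqrt{3}$ ($d{\left(v,u \right)} = \sqrt{108} = 6 \sqrt{3}$)
$\frac{6988 - 9543}{d{\left(-123,-183 \right)} + 15040} = \frac{6988 - 9543}{6 \sqrt{3} + 15040} = - \frac{2555}{15040 + 6 \sqrt{3}}$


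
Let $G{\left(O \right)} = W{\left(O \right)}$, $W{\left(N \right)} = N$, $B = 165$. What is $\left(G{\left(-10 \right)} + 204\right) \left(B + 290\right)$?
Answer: $88270$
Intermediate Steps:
$G{\left(O \right)} = O$
$\left(G{\left(-10 \right)} + 204\right) \left(B + 290\right) = \left(-10 + 204\right) \left(165 + 290\right) = 194 \cdot 455 = 88270$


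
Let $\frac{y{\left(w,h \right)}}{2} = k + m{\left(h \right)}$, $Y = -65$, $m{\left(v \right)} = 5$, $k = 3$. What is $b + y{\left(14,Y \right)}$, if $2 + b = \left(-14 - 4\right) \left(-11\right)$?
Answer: $212$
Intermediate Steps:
$y{\left(w,h \right)} = 16$ ($y{\left(w,h \right)} = 2 \left(3 + 5\right) = 2 \cdot 8 = 16$)
$b = 196$ ($b = -2 + \left(-14 - 4\right) \left(-11\right) = -2 - -198 = -2 + 198 = 196$)
$b + y{\left(14,Y \right)} = 196 + 16 = 212$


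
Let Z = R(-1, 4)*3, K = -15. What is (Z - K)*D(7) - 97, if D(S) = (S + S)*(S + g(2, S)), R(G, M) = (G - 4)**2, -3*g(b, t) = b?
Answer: 7883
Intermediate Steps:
g(b, t) = -b/3
R(G, M) = (-4 + G)**2
D(S) = 2*S*(-2/3 + S) (D(S) = (S + S)*(S - 1/3*2) = (2*S)*(S - 2/3) = (2*S)*(-2/3 + S) = 2*S*(-2/3 + S))
Z = 75 (Z = (-4 - 1)**2*3 = (-5)**2*3 = 25*3 = 75)
(Z - K)*D(7) - 97 = (75 - 1*(-15))*((2/3)*7*(-2 + 3*7)) - 97 = (75 + 15)*((2/3)*7*(-2 + 21)) - 97 = 90*((2/3)*7*19) - 97 = 90*(266/3) - 97 = 7980 - 97 = 7883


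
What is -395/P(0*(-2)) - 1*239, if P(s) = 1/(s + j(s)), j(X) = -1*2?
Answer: 551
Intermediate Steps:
j(X) = -2
P(s) = 1/(-2 + s) (P(s) = 1/(s - 2) = 1/(-2 + s))
-395/P(0*(-2)) - 1*239 = -395/(1/(-2 + 0*(-2))) - 1*239 = -395/(1/(-2 + 0)) - 239 = -395/(1/(-2)) - 239 = -395/(-½) - 239 = -395*(-2) - 239 = 790 - 239 = 551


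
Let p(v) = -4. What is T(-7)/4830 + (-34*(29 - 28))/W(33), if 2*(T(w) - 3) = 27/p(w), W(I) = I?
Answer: -437953/425040 ≈ -1.0304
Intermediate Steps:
T(w) = -3/8 (T(w) = 3 + (27/(-4))/2 = 3 + (27*(-¼))/2 = 3 + (½)*(-27/4) = 3 - 27/8 = -3/8)
T(-7)/4830 + (-34*(29 - 28))/W(33) = -3/8/4830 - 34*(29 - 28)/33 = -3/8*1/4830 - 34*1*(1/33) = -1/12880 - 34*1/33 = -1/12880 - 34/33 = -437953/425040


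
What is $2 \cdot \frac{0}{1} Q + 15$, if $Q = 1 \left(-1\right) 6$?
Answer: $15$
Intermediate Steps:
$Q = -6$ ($Q = \left(-1\right) 6 = -6$)
$2 \cdot \frac{0}{1} Q + 15 = 2 \cdot \frac{0}{1} \left(-6\right) + 15 = 2 \cdot 0 \cdot 1 \left(-6\right) + 15 = 2 \cdot 0 \left(-6\right) + 15 = 0 \left(-6\right) + 15 = 0 + 15 = 15$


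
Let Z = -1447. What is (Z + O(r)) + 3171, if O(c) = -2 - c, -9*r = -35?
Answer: 15463/9 ≈ 1718.1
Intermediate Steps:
r = 35/9 (r = -1/9*(-35) = 35/9 ≈ 3.8889)
(Z + O(r)) + 3171 = (-1447 + (-2 - 1*35/9)) + 3171 = (-1447 + (-2 - 35/9)) + 3171 = (-1447 - 53/9) + 3171 = -13076/9 + 3171 = 15463/9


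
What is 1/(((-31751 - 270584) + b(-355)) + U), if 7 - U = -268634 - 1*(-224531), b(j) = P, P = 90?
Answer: -1/258135 ≈ -3.8739e-6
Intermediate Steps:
b(j) = 90
U = 44110 (U = 7 - (-268634 - 1*(-224531)) = 7 - (-268634 + 224531) = 7 - 1*(-44103) = 7 + 44103 = 44110)
1/(((-31751 - 270584) + b(-355)) + U) = 1/(((-31751 - 270584) + 90) + 44110) = 1/((-302335 + 90) + 44110) = 1/(-302245 + 44110) = 1/(-258135) = -1/258135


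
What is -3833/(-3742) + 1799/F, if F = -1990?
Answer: 223953/1861645 ≈ 0.12030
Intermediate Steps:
-3833/(-3742) + 1799/F = -3833/(-3742) + 1799/(-1990) = -3833*(-1/3742) + 1799*(-1/1990) = 3833/3742 - 1799/1990 = 223953/1861645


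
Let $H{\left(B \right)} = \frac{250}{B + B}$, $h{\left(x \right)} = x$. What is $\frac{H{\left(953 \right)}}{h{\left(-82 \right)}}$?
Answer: $- \frac{125}{78146} \approx -0.0015996$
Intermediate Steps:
$H{\left(B \right)} = \frac{125}{B}$ ($H{\left(B \right)} = \frac{250}{2 B} = 250 \frac{1}{2 B} = \frac{125}{B}$)
$\frac{H{\left(953 \right)}}{h{\left(-82 \right)}} = \frac{125 \cdot \frac{1}{953}}{-82} = 125 \cdot \frac{1}{953} \left(- \frac{1}{82}\right) = \frac{125}{953} \left(- \frac{1}{82}\right) = - \frac{125}{78146}$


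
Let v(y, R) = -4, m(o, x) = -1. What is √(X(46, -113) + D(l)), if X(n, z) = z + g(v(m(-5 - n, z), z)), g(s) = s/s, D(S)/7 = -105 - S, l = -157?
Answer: 6*√7 ≈ 15.875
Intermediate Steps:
D(S) = -735 - 7*S (D(S) = 7*(-105 - S) = -735 - 7*S)
g(s) = 1
X(n, z) = 1 + z (X(n, z) = z + 1 = 1 + z)
√(X(46, -113) + D(l)) = √((1 - 113) + (-735 - 7*(-157))) = √(-112 + (-735 + 1099)) = √(-112 + 364) = √252 = 6*√7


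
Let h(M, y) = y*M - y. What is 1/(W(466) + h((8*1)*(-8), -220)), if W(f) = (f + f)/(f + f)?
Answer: 1/14301 ≈ 6.9925e-5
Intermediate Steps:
h(M, y) = -y + M*y (h(M, y) = M*y - y = -y + M*y)
W(f) = 1 (W(f) = (2*f)/((2*f)) = (2*f)*(1/(2*f)) = 1)
1/(W(466) + h((8*1)*(-8), -220)) = 1/(1 - 220*(-1 + (8*1)*(-8))) = 1/(1 - 220*(-1 + 8*(-8))) = 1/(1 - 220*(-1 - 64)) = 1/(1 - 220*(-65)) = 1/(1 + 14300) = 1/14301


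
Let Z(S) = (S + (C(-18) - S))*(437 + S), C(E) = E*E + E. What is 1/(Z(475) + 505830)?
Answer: 1/784902 ≈ 1.2740e-6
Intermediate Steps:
C(E) = E + E**2 (C(E) = E**2 + E = E + E**2)
Z(S) = 133722 + 306*S (Z(S) = (S + (-18*(1 - 18) - S))*(437 + S) = (S + (-18*(-17) - S))*(437 + S) = (S + (306 - S))*(437 + S) = 306*(437 + S) = 133722 + 306*S)
1/(Z(475) + 505830) = 1/((133722 + 306*475) + 505830) = 1/((133722 + 145350) + 505830) = 1/(279072 + 505830) = 1/784902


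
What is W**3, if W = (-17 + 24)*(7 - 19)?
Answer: -592704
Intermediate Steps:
W = -84 (W = 7*(-12) = -84)
W**3 = (-84)**3 = -592704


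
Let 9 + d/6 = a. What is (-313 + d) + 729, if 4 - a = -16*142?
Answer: 14018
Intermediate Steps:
a = 2276 (a = 4 - (-16)*142 = 4 - 1*(-2272) = 4 + 2272 = 2276)
d = 13602 (d = -54 + 6*2276 = -54 + 13656 = 13602)
(-313 + d) + 729 = (-313 + 13602) + 729 = 13289 + 729 = 14018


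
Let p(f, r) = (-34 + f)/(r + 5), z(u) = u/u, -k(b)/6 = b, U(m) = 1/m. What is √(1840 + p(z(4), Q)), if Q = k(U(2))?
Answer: √7294/2 ≈ 42.702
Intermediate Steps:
k(b) = -6*b
Q = -3 (Q = -6/2 = -6*½ = -3)
z(u) = 1
p(f, r) = (-34 + f)/(5 + r)
√(1840 + p(z(4), Q)) = √(1840 + (-34 + 1)/(5 - 3)) = √(1840 - 33/2) = √(3647/2) = √7294/2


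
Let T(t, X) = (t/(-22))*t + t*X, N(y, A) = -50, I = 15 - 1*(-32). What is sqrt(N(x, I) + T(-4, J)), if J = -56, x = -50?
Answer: sqrt(20966)/11 ≈ 13.163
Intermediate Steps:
I = 47 (I = 15 + 32 = 47)
T(t, X) = -t**2/22 + X*t (T(t, X) = (t*(-1/22))*t + X*t = (-t/22)*t + X*t = -t**2/22 + X*t)
sqrt(N(x, I) + T(-4, J)) = sqrt(-50 + (1/22)*(-4)*(-1*(-4) + 22*(-56))) = sqrt(-50 + (1/22)*(-4)*(4 - 1232)) = sqrt(-50 + (1/22)*(-4)*(-1228)) = sqrt(-50 + 2456/11) = sqrt(1906/11) = sqrt(20966)/11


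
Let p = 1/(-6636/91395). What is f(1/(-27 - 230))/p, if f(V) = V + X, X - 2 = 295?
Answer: -168837536/7829505 ≈ -21.564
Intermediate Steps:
X = 297 (X = 2 + 295 = 297)
p = -30465/2212 (p = 1/(-6636*1/91395) = 1/(-2212/30465) = -30465/2212 ≈ -13.773)
f(V) = 297 + V (f(V) = V + 297 = 297 + V)
f(1/(-27 - 230))/p = (297 + 1/(-27 - 230))/(-30465/2212) = (297 + 1/(-257))*(-2212/30465) = (297 - 1/257)*(-2212/30465) = (76328/257)*(-2212/30465) = -168837536/7829505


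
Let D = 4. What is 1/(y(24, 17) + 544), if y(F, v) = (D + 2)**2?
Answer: 1/580 ≈ 0.0017241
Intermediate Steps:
y(F, v) = 36 (y(F, v) = (4 + 2)**2 = 6**2 = 36)
1/(y(24, 17) + 544) = 1/(36 + 544) = 1/580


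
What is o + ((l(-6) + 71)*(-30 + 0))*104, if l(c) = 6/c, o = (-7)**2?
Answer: -218351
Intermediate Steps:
o = 49
o + ((l(-6) + 71)*(-30 + 0))*104 = 49 + ((6/(-6) + 71)*(-30 + 0))*104 = 49 + ((6*(-1/6) + 71)*(-30))*104 = 49 + ((-1 + 71)*(-30))*104 = 49 + (70*(-30))*104 = 49 - 2100*104 = 49 - 218400 = -218351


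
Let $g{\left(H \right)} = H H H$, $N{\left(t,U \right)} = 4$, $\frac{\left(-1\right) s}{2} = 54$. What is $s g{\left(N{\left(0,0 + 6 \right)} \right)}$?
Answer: $-6912$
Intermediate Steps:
$s = -108$ ($s = \left(-2\right) 54 = -108$)
$g{\left(H \right)} = H^{3}$ ($g{\left(H \right)} = H^{2} H = H^{3}$)
$s g{\left(N{\left(0,0 + 6 \right)} \right)} = - 108 \cdot 4^{3} = \left(-108\right) 64 = -6912$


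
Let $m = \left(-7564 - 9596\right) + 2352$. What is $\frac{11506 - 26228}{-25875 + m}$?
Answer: $\frac{14722}{40683} \approx 0.36187$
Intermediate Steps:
$m = -14808$ ($m = \left(-7564 - 9596\right) + 2352 = -17160 + 2352 = -14808$)
$\frac{11506 - 26228}{-25875 + m} = \frac{11506 - 26228}{-25875 - 14808} = - \frac{14722}{-40683} = \left(-14722\right) \left(- \frac{1}{40683}\right) = \frac{14722}{40683}$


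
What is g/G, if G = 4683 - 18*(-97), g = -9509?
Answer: -9509/6429 ≈ -1.4791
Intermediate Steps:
G = 6429 (G = 4683 + 1746 = 6429)
g/G = -9509/6429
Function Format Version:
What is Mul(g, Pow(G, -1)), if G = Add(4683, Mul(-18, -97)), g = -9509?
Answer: Rational(-9509, 6429) ≈ -1.4791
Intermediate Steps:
G = 6429 (G = Add(4683, 1746) = 6429)
Mul(g, Pow(G, -1)) = Mul(-9509, Pow(6429, -1)) = Mul(-9509, Rational(1, 6429)) = Rational(-9509, 6429)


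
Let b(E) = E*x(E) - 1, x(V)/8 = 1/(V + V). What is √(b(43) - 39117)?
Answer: 3*I*√4346 ≈ 197.77*I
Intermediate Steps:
x(V) = 4/V (x(V) = 8/(V + V) = 8/((2*V)) = 8*(1/(2*V)) = 4/V)
b(E) = 3 (b(E) = E*(4/E) - 1 = 4 - 1 = 3)
√(b(43) - 39117) = √(3 - 39117) = √(-39114) = 3*I*√4346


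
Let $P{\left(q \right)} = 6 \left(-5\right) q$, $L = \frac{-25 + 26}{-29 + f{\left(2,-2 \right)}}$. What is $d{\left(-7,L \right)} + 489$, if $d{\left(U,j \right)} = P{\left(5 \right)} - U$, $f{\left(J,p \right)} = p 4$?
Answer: $346$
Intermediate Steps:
$f{\left(J,p \right)} = 4 p$
$L = - \frac{1}{37}$ ($L = \frac{-25 + 26}{-29 + 4 \left(-2\right)} = 1 \frac{1}{-29 - 8} = 1 \frac{1}{-37} = 1 \left(- \frac{1}{37}\right) = - \frac{1}{37} \approx -0.027027$)
$P{\left(q \right)} = - 30 q$
$d{\left(U,j \right)} = -150 - U$ ($d{\left(U,j \right)} = \left(-30\right) 5 - U = -150 - U$)
$d{\left(-7,L \right)} + 489 = \left(-150 - -7\right) + 489 = \left(-150 + 7\right) + 489 = -143 + 489 = 346$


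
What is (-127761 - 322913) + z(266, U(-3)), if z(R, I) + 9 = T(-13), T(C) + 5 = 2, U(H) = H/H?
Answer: -450686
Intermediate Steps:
U(H) = 1
T(C) = -3 (T(C) = -5 + 2 = -3)
z(R, I) = -12 (z(R, I) = -9 - 3 = -12)
(-127761 - 322913) + z(266, U(-3)) = (-127761 - 322913) - 12 = -450674 - 12 = -450686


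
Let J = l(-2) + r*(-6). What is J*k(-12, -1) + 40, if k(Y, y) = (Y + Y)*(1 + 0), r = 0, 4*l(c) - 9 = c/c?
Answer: -20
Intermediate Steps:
l(c) = 5/2 (l(c) = 9/4 + (c/c)/4 = 9/4 + (¼)*1 = 9/4 + ¼ = 5/2)
k(Y, y) = 2*Y (k(Y, y) = (2*Y)*1 = 2*Y)
J = 5/2 (J = 5/2 + 0*(-6) = 5/2 + 0 = 5/2 ≈ 2.5000)
J*k(-12, -1) + 40 = 5*(2*(-12))/2 + 40 = (5/2)*(-24) + 40 = -60 + 40 = -20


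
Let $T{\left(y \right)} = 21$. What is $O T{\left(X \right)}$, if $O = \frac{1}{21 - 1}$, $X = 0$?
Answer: $\frac{21}{20} \approx 1.05$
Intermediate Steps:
$O = \frac{1}{20} \approx 0.05$
$O T{\left(X \right)} = \frac{1}{20} \cdot 21 = \frac{21}{20}$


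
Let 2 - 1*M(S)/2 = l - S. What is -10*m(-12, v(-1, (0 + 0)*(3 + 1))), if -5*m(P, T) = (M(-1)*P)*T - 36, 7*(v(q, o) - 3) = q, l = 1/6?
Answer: -1304/7 ≈ -186.29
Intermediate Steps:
l = ⅙ ≈ 0.16667
M(S) = 11/3 + 2*S (M(S) = 4 - 2*(⅙ - S) = 4 + (-⅓ + 2*S) = 11/3 + 2*S)
v(q, o) = 3 + q/7
m(P, T) = 36/5 - P*T/3 (m(P, T) = -(((11/3 + 2*(-1))*P)*T - 36)/5 = -(((11/3 - 2)*P)*T - 36)/5 = -((5*P/3)*T - 36)/5 = -(5*P*T/3 - 36)/5 = -(-36 + 5*P*T/3)/5 = 36/5 - P*T/3)
-10*m(-12, v(-1, (0 + 0)*(3 + 1))) = -10*(36/5 - ⅓*(-12)*(3 + (⅐)*(-1))) = -10*(36/5 - ⅓*(-12)*(3 - ⅐)) = -10*(36/5 - ⅓*(-12)*20/7) = -10*(36/5 + 80/7) = -10*652/35 = -1304/7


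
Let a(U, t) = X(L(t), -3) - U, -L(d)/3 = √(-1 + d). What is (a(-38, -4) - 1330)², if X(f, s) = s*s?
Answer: 1646089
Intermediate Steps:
L(d) = -3*√(-1 + d)
X(f, s) = s²
a(U, t) = 9 - U (a(U, t) = (-3)² - U = 9 - U)
(a(-38, -4) - 1330)² = ((9 - 1*(-38)) - 1330)² = ((9 + 38) - 1330)² = (47 - 1330)² = (-1283)² = 1646089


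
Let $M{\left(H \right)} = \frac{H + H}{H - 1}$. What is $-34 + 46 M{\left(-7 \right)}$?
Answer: $\frac{93}{2} \approx 46.5$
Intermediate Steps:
$M{\left(H \right)} = \frac{2 H}{-1 + H}$
$-34 + 46 M{\left(-7 \right)} = -34 + 46 \cdot 2 \left(-7\right) \frac{1}{-1 - 7} = -34 + 46 \cdot 2 \left(-7\right) \frac{1}{-8} = -34 + 46 \cdot 2 \left(-7\right) \left(- \frac{1}{8}\right) = -34 + 46 \cdot \frac{7}{4} = -34 + \frac{161}{2} = \frac{93}{2}$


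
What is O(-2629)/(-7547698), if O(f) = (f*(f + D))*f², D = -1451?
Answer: -37068236545560/3773849 ≈ -9.8224e+6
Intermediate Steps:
O(f) = f³*(-1451 + f) (O(f) = (f*(f - 1451))*f² = (f*(-1451 + f))*f² = f³*(-1451 + f))
O(-2629)/(-7547698) = ((-2629)³*(-1451 - 2629))/(-7547698) = -18170704189*(-4080)*(-1/7547698) = 74136473091120*(-1/7547698) = -37068236545560/3773849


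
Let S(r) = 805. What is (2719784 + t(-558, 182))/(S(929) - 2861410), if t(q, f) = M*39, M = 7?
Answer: -2720057/2860605 ≈ -0.95087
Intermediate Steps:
t(q, f) = 273 (t(q, f) = 7*39 = 273)
(2719784 + t(-558, 182))/(S(929) - 2861410) = (2719784 + 273)/(805 - 2861410) = 2720057/(-2860605) = 2720057*(-1/2860605) = -2720057/2860605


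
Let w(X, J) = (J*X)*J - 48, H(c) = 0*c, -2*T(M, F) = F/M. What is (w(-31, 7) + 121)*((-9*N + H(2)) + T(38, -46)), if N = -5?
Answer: -1252959/19 ≈ -65945.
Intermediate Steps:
T(M, F) = -F/(2*M)
H(c) = 0
w(X, J) = -48 + X*J**2 (w(X, J) = X*J**2 - 48 = -48 + X*J**2)
(w(-31, 7) + 121)*((-9*N + H(2)) + T(38, -46)) = ((-48 - 31*7**2) + 121)*((-9*(-5) + 0) - 1/2*(-46)/38) = ((-48 - 31*49) + 121)*((45 + 0) - 1/2*(-46)*1/38) = ((-48 - 1519) + 121)*(45 + 23/38) = (-1567 + 121)*(1733/38) = -1446*1733/38 = -1252959/19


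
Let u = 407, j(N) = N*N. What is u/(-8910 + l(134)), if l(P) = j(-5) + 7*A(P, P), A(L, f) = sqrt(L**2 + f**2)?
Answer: -3616195/77183537 - 381766*sqrt(2)/77183537 ≈ -0.053847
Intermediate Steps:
j(N) = N**2
l(P) = 25 + 7*sqrt(2)*sqrt(P**2) (l(P) = (-5)**2 + 7*sqrt(P**2 + P**2) = 25 + 7*sqrt(2*P**2) = 25 + 7*(sqrt(2)*sqrt(P**2)) = 25 + 7*sqrt(2)*sqrt(P**2))
u/(-8910 + l(134)) = 407/(-8910 + (25 + 7*sqrt(2)*sqrt(134**2))) = 407/(-8910 + (25 + 7*sqrt(2)*sqrt(17956))) = 407/(-8910 + (25 + 7*sqrt(2)*134)) = 407/(-8910 + (25 + 938*sqrt(2))) = 407/(-8885 + 938*sqrt(2))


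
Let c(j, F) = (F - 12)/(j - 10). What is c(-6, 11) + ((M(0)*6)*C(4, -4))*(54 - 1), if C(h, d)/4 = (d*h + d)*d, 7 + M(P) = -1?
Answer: -13025279/16 ≈ -8.1408e+5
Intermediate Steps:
c(j, F) = (-12 + F)/(-10 + j)
M(P) = -8 (M(P) = -7 - 1 = -8)
C(h, d) = 4*d*(d + d*h) (C(h, d) = 4*((d*h + d)*d) = 4*((d + d*h)*d) = 4*(d*(d + d*h)) = 4*d*(d + d*h))
c(-6, 11) + ((M(0)*6)*C(4, -4))*(54 - 1) = (-12 + 11)/(-10 - 6) + ((-8*6)*(4*(-4)²*(1 + 4)))*(54 - 1) = -1/(-16) - 192*16*5*53 = -1/16*(-1) - 48*320*53 = 1/16 - 15360*53 = 1/16 - 814080 = -13025279/16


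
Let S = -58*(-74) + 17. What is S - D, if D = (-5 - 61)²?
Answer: -47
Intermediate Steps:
S = 4309 (S = 4292 + 17 = 4309)
D = 4356 (D = (-66)² = 4356)
S - D = 4309 - 1*4356 = 4309 - 4356 = -47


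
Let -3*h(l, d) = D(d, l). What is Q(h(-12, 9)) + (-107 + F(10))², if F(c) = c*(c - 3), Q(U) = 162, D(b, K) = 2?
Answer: 1531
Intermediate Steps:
h(l, d) = -⅔ (h(l, d) = -⅓*2 = -⅔)
F(c) = c*(-3 + c)
Q(h(-12, 9)) + (-107 + F(10))² = 162 + (-107 + 10*(-3 + 10))² = 162 + (-107 + 10*7)² = 162 + (-107 + 70)² = 162 + (-37)² = 162 + 1369 = 1531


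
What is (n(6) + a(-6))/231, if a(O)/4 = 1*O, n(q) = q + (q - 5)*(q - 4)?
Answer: -16/231 ≈ -0.069264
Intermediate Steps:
n(q) = q + (-5 + q)*(-4 + q)
a(O) = 4*O (a(O) = 4*(1*O) = 4*O)
(n(6) + a(-6))/231 = ((20 + 6² - 8*6) + 4*(-6))/231 = ((20 + 36 - 48) - 24)*(1/231) = (8 - 24)*(1/231) = -16*1/231 = -16/231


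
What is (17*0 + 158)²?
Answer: 24964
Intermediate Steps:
(17*0 + 158)² = (0 + 158)² = 158² = 24964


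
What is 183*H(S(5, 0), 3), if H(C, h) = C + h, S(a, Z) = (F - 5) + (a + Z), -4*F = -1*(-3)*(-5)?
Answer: 4941/4 ≈ 1235.3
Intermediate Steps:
F = 15/4 (F = -(-1*(-3))*(-5)/4 = -3*(-5)/4 = -¼*(-15) = 15/4 ≈ 3.7500)
S(a, Z) = -5/4 + Z + a (S(a, Z) = (15/4 - 5) + (a + Z) = -5/4 + (Z + a) = -5/4 + Z + a)
183*H(S(5, 0), 3) = 183*((-5/4 + 0 + 5) + 3) = 183*(15/4 + 3) = 183*(27/4) = 4941/4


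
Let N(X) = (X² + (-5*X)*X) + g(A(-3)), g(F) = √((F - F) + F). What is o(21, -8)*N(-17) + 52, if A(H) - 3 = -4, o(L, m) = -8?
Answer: 9300 - 8*I ≈ 9300.0 - 8.0*I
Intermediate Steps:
A(H) = -1 (A(H) = 3 - 4 = -1)
g(F) = √F (g(F) = √(0 + F) = √F)
N(X) = I - 4*X² (N(X) = (X² + (-5*X)*X) + √(-1) = (X² - 5*X²) + I = -4*X² + I = I - 4*X²)
o(21, -8)*N(-17) + 52 = -8*(I - 4*(-17)²) + 52 = -8*(I - 4*289) + 52 = -8*(I - 1156) + 52 = -8*(-1156 + I) + 52 = (9248 - 8*I) + 52 = 9300 - 8*I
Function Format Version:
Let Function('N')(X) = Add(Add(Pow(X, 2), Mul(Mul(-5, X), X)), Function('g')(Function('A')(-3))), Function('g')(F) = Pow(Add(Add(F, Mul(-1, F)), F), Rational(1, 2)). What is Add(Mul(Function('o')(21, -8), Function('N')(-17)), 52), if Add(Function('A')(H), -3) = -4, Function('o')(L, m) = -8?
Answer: Add(9300, Mul(-8, I)) ≈ Add(9300.0, Mul(-8.0000, I))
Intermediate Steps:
Function('A')(H) = -1 (Function('A')(H) = Add(3, -4) = -1)
Function('g')(F) = Pow(F, Rational(1, 2)) (Function('g')(F) = Pow(Add(0, F), Rational(1, 2)) = Pow(F, Rational(1, 2)))
Function('N')(X) = Add(I, Mul(-4, Pow(X, 2))) (Function('N')(X) = Add(Add(Pow(X, 2), Mul(Mul(-5, X), X)), Pow(-1, Rational(1, 2))) = Add(Add(Pow(X, 2), Mul(-5, Pow(X, 2))), I) = Add(Mul(-4, Pow(X, 2)), I) = Add(I, Mul(-4, Pow(X, 2))))
Add(Mul(Function('o')(21, -8), Function('N')(-17)), 52) = Add(Mul(-8, Add(I, Mul(-4, Pow(-17, 2)))), 52) = Add(Mul(-8, Add(I, Mul(-4, 289))), 52) = Add(Mul(-8, Add(I, -1156)), 52) = Add(Mul(-8, Add(-1156, I)), 52) = Add(Add(9248, Mul(-8, I)), 52) = Add(9300, Mul(-8, I))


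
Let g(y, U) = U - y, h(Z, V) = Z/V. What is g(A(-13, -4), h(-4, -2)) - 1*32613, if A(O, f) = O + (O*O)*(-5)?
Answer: -31753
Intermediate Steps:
A(O, f) = O - 5*O**2 (A(O, f) = O + O**2*(-5) = O - 5*O**2)
g(A(-13, -4), h(-4, -2)) - 1*32613 = (-4/(-2) - (-13)*(1 - 5*(-13))) - 1*32613 = (-4*(-1/2) - (-13)*(1 + 65)) - 32613 = (2 - (-13)*66) - 32613 = (2 - 1*(-858)) - 32613 = (2 + 858) - 32613 = 860 - 32613 = -31753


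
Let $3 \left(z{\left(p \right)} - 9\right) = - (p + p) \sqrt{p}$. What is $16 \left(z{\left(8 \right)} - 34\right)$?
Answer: $-400 - \frac{512 \sqrt{2}}{3} \approx -641.36$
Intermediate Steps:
$z{\left(p \right)} = 9 - \frac{2 p^{\frac{3}{2}}}{3}$ ($z{\left(p \right)} = 9 + \frac{- (p + p) \sqrt{p}}{3} = 9 + \frac{- 2 p \sqrt{p}}{3} = 9 + \frac{\left(-2\right) p^{\frac{3}{2}}}{3} = 9 - \frac{2 p^{\frac{3}{2}}}{3}$)
$16 \left(z{\left(8 \right)} - 34\right) = 16 \left(\left(9 - \frac{2 \cdot 8^{\frac{3}{2}}}{3}\right) - 34\right) = 16 \left(\left(9 - \frac{2 \cdot 16 \sqrt{2}}{3}\right) - 34\right) = 16 \left(\left(9 - \frac{32 \sqrt{2}}{3}\right) - 34\right) = 16 \left(-25 - \frac{32 \sqrt{2}}{3}\right) = -400 - \frac{512 \sqrt{2}}{3}$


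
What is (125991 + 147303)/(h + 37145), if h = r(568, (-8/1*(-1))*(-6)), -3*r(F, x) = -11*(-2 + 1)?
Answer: 409941/55712 ≈ 7.3582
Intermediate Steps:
r(F, x) = -11/3 (r(F, x) = -(-11)*(-2 + 1)/3 = -(-11)*(-1)/3 = -1/3*11 = -11/3)
h = -11/3 ≈ -3.6667
(125991 + 147303)/(h + 37145) = (125991 + 147303)/(-11/3 + 37145) = 273294/(111424/3) = 273294*(3/111424) = 409941/55712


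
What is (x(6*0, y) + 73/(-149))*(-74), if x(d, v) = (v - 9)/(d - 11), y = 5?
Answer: 15318/1639 ≈ 9.3459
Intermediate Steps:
x(d, v) = (-9 + v)/(-11 + d)
(x(6*0, y) + 73/(-149))*(-74) = ((-9 + 5)/(-11 + 6*0) + 73/(-149))*(-74) = (-4/(-11 + 0) + 73*(-1/149))*(-74) = (-4/(-11) - 73/149)*(-74) = (-1/11*(-4) - 73/149)*(-74) = (4/11 - 73/149)*(-74) = -207/1639*(-74) = 15318/1639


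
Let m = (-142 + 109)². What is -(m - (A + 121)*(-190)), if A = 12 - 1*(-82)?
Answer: -41939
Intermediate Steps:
A = 94 (A = 12 + 82 = 94)
m = 1089 (m = (-33)² = 1089)
-(m - (A + 121)*(-190)) = -(1089 - (94 + 121)*(-190)) = -(1089 - 215*(-190)) = -(1089 - 1*(-40850)) = -(1089 + 40850) = -1*41939 = -41939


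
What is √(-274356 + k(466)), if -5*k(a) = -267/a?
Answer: I*√1489450666290/2330 ≈ 523.79*I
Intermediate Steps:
k(a) = 267/(5*a) (k(a) = -(-267)/(5*a) = 267/(5*a))
√(-274356 + k(466)) = √(-274356 + (267/5)/466) = √(-274356 + (267/5)*(1/466)) = √(-274356 + 267/2330) = √(-639249213/2330) = I*√1489450666290/2330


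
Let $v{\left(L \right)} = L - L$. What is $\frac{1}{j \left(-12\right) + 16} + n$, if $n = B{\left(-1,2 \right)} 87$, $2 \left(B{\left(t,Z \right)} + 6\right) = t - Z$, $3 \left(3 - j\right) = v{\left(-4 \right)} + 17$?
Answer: $- \frac{31319}{48} \approx -652.48$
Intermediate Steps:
$v{\left(L \right)} = 0$
$j = - \frac{8}{3}$ ($j = 3 - \frac{0 + 17}{3} = 3 - \frac{17}{3} = - \frac{8}{3} \approx -2.6667$)
$B{\left(t,Z \right)} = -6 + \frac{t}{2} - \frac{Z}{2}$ ($B{\left(t,Z \right)} = -6 + \frac{t - Z}{2} = -6 - \left(\frac{Z}{2} - \frac{t}{2}\right) = -6 + \frac{t}{2} - \frac{Z}{2}$)
$n = - \frac{1305}{2}$ ($n = \left(-6 + \frac{1}{2} \left(-1\right) - 1\right) 87 = \left(-6 - \frac{1}{2} - 1\right) 87 = \left(- \frac{15}{2}\right) 87 = - \frac{1305}{2} \approx -652.5$)
$\frac{1}{j \left(-12\right) + 16} + n = \frac{1}{\left(- \frac{8}{3}\right) \left(-12\right) + 16} - \frac{1305}{2} = \frac{1}{32 + 16} - \frac{1305}{2} = \frac{1}{48} - \frac{1305}{2} = - \frac{31319}{48}$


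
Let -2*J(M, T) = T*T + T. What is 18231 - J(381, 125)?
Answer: 26106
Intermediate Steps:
J(M, T) = -T/2 - T²/2 (J(M, T) = -(T*T + T)/2 = -(T² + T)/2 = -(T + T²)/2 = -T/2 - T²/2)
18231 - J(381, 125) = 18231 - (-1)*125*(1 + 125)/2 = 18231 - (-1)*125*126/2 = 18231 - 1*(-7875) = 18231 + 7875 = 26106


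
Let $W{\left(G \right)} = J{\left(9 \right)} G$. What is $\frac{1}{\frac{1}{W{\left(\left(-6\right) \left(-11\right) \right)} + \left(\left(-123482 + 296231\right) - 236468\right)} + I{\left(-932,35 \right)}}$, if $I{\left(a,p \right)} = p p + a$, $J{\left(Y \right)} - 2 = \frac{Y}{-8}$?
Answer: $\frac{254645}{74610981} \approx 0.003413$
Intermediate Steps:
$J{\left(Y \right)} = 2 - \frac{Y}{8}$ ($J{\left(Y \right)} = 2 + \frac{Y}{-8} = 2 + Y \left(- \frac{1}{8}\right) = 2 - \frac{Y}{8}$)
$I{\left(a,p \right)} = a + p^{2}$ ($I{\left(a,p \right)} = p^{2} + a = a + p^{2}$)
$W{\left(G \right)} = \frac{7 G}{8}$ ($W{\left(G \right)} = \left(2 - \frac{9}{8}\right) G = \frac{7 G}{8}$)
$\frac{1}{\frac{1}{W{\left(\left(-6\right) \left(-11\right) \right)} + \left(\left(-123482 + 296231\right) - 236468\right)} + I{\left(-932,35 \right)}} = \frac{1}{\frac{1}{\frac{7 \left(\left(-6\right) \left(-11\right)\right)}{8} + \left(\left(-123482 + 296231\right) - 236468\right)} - \left(932 - 35^{2}\right)} = \frac{1}{\frac{1}{\frac{7}{8} \cdot 66 + \left(172749 - 236468\right)} + \left(-932 + 1225\right)} = \frac{1}{\frac{1}{\frac{231}{4} - 63719} + 293} = \frac{1}{\frac{1}{- \frac{254645}{4}} + 293} = \frac{1}{- \frac{4}{254645} + 293} = \frac{1}{\frac{74610981}{254645}} = \frac{254645}{74610981}$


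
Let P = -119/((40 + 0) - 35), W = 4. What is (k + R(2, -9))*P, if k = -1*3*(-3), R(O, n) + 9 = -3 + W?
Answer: -119/5 ≈ -23.800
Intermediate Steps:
R(O, n) = -8 (R(O, n) = -9 + (-3 + 4) = -9 + 1 = -8)
P = -119/5 (P = -119/(40 - 35) = -119/5 ≈ -23.800)
k = 9 (k = -3*(-3) = 9)
(k + R(2, -9))*P = (9 - 8)*(-119/5) = 1*(-119/5) = -119/5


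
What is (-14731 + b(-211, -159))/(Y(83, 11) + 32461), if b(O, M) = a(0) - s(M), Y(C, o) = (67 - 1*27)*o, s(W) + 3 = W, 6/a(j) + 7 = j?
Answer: -101989/230307 ≈ -0.44284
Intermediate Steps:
a(j) = 6/(-7 + j)
s(W) = -3 + W
Y(C, o) = 40*o (Y(C, o) = (67 - 27)*o = 40*o)
b(O, M) = 15/7 - M (b(O, M) = 6/(-7 + 0) - (-3 + M) = 6/(-7) + (3 - M) = 6*(-1/7) + (3 - M) = -6/7 + (3 - M) = 15/7 - M)
(-14731 + b(-211, -159))/(Y(83, 11) + 32461) = (-14731 + (15/7 - 1*(-159)))/(40*11 + 32461) = (-14731 + (15/7 + 159))/(440 + 32461) = (-14731 + 1128/7)/32901 = -101989/7*1/32901 = -101989/230307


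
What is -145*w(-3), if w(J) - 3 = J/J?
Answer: -580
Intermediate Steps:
w(J) = 4 (w(J) = 3 + J/J = 3 + 1 = 4)
-145*w(-3) = -145*4 = -580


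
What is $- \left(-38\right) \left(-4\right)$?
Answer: $-152$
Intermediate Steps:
$- \left(-38\right) \left(-4\right) = \left(-1\right) 152 = -152$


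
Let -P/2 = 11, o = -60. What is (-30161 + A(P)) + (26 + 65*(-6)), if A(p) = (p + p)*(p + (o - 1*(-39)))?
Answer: -28633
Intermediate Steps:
P = -22 (P = -2*11 = -22)
A(p) = 2*p*(-21 + p) (A(p) = (p + p)*(p + (-60 - 1*(-39))) = (2*p)*(p + (-60 + 39)) = (2*p)*(p - 21) = (2*p)*(-21 + p) = 2*p*(-21 + p))
(-30161 + A(P)) + (26 + 65*(-6)) = (-30161 + 2*(-22)*(-21 - 22)) + (26 + 65*(-6)) = (-30161 + 2*(-22)*(-43)) + (26 - 390) = (-30161 + 1892) - 364 = -28269 - 364 = -28633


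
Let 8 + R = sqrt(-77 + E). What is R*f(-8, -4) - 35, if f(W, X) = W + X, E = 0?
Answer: 61 - 12*I*sqrt(77) ≈ 61.0 - 105.3*I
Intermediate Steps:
R = -8 + I*sqrt(77) (R = -8 + sqrt(-77 + 0) = -8 + sqrt(-77) = -8 + I*sqrt(77) ≈ -8.0 + 8.775*I)
R*f(-8, -4) - 35 = (-8 + I*sqrt(77))*(-8 - 4) - 35 = (-8 + I*sqrt(77))*(-12) - 35 = (96 - 12*I*sqrt(77)) - 35 = 61 - 12*I*sqrt(77)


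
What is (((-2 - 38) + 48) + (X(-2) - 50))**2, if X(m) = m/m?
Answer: 1681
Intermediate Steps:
X(m) = 1
(((-2 - 38) + 48) + (X(-2) - 50))**2 = (((-2 - 38) + 48) + (1 - 50))**2 = ((-40 + 48) - 49)**2 = (8 - 49)**2 = (-41)**2 = 1681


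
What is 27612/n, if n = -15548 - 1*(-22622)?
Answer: 1534/393 ≈ 3.9033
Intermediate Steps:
n = 7074 (n = -15548 + 22622 = 7074)
27612/n = 27612/7074 = 27612*(1/7074) = 1534/393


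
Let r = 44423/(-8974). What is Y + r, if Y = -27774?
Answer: -249288299/8974 ≈ -27779.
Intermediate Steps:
r = -44423/8974 (r = 44423*(-1/8974) = -44423/8974 ≈ -4.9502)
Y + r = -27774 - 44423/8974 = -249288299/8974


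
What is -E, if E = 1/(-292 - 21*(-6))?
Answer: 1/166 ≈ 0.0060241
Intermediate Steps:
E = -1/166 (E = 1/(-292 + 126) = 1/(-166) = -1/166 ≈ -0.0060241)
-E = -1*(-1/166) = 1/166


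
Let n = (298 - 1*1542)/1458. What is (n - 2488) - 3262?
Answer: -4192372/729 ≈ -5750.9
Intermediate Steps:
n = -622/729 (n = (298 - 1542)*(1/1458) = -1244*1/1458 = -622/729 ≈ -0.85322)
(n - 2488) - 3262 = (-622/729 - 2488) - 3262 = -1814374/729 - 3262 = -4192372/729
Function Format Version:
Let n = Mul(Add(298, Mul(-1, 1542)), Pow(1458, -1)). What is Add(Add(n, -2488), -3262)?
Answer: Rational(-4192372, 729) ≈ -5750.9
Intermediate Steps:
n = Rational(-622, 729) (n = Mul(Add(298, -1542), Rational(1, 1458)) = Mul(-1244, Rational(1, 1458)) = Rational(-622, 729) ≈ -0.85322)
Add(Add(n, -2488), -3262) = Add(Add(Rational(-622, 729), -2488), -3262) = Add(Rational(-1814374, 729), -3262) = Rational(-4192372, 729)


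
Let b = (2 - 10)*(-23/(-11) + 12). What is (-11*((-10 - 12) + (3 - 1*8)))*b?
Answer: -33480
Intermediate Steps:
b = -1240/11 (b = -8*(-23*(-1/11) + 12) = -8*(23/11 + 12) = -8*155/11 = -1240/11 ≈ -112.73)
(-11*((-10 - 12) + (3 - 1*8)))*b = -11*((-10 - 12) + (3 - 1*8))*(-1240/11) = -11*(-22 + (3 - 8))*(-1240/11) = -11*(-22 - 5)*(-1240/11) = -11*(-27)*(-1240/11) = 297*(-1240/11) = -33480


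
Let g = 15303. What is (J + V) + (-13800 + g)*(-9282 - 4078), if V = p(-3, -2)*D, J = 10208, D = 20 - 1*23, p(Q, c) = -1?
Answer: -20069869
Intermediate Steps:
D = -3 (D = 20 - 23 = -3)
V = 3 (V = -1*(-3) = 3)
(J + V) + (-13800 + g)*(-9282 - 4078) = (10208 + 3) + (-13800 + 15303)*(-9282 - 4078) = 10211 + 1503*(-13360) = 10211 - 20080080 = -20069869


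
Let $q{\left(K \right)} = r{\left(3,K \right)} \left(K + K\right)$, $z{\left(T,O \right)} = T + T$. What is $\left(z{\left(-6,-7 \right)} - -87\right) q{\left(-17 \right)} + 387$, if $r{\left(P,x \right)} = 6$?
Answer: $-14913$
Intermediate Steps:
$z{\left(T,O \right)} = 2 T$
$q{\left(K \right)} = 12 K$ ($q{\left(K \right)} = 6 \left(K + K\right) = 6 \cdot 2 K = 12 K$)
$\left(z{\left(-6,-7 \right)} - -87\right) q{\left(-17 \right)} + 387 = \left(2 \left(-6\right) - -87\right) 12 \left(-17\right) + 387 = \left(-12 + 87\right) \left(-204\right) + 387 = 75 \left(-204\right) + 387 = -15300 + 387 = -14913$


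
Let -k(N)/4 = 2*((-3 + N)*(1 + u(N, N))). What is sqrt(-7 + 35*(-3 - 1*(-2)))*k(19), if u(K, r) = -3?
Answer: 256*I*sqrt(42) ≈ 1659.1*I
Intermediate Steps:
k(N) = -48 + 16*N (k(N) = -8*(-3 + N)*(1 - 3) = -8*(-3 + N)*(-2) = -8*(6 - 2*N) = -4*(12 - 4*N) = -48 + 16*N)
sqrt(-7 + 35*(-3 - 1*(-2)))*k(19) = sqrt(-7 + 35*(-3 - 1*(-2)))*(-48 + 16*19) = sqrt(-7 + 35*(-3 + 2))*(-48 + 304) = sqrt(-7 + 35*(-1))*256 = sqrt(-7 - 35)*256 = sqrt(-42)*256 = (I*sqrt(42))*256 = 256*I*sqrt(42)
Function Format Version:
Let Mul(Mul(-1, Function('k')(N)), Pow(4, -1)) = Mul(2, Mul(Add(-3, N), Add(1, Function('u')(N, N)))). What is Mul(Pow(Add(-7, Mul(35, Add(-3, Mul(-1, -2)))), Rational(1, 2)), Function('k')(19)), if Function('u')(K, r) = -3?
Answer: Mul(256, I, Pow(42, Rational(1, 2))) ≈ Mul(1659.1, I)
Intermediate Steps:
Function('k')(N) = Add(-48, Mul(16, N)) (Function('k')(N) = Mul(-4, Mul(2, Mul(Add(-3, N), Add(1, -3)))) = Mul(-4, Mul(2, Mul(Add(-3, N), -2))) = Mul(-4, Mul(2, Add(6, Mul(-2, N)))) = Mul(-4, Add(12, Mul(-4, N))) = Add(-48, Mul(16, N)))
Mul(Pow(Add(-7, Mul(35, Add(-3, Mul(-1, -2)))), Rational(1, 2)), Function('k')(19)) = Mul(Pow(Add(-7, Mul(35, Add(-3, Mul(-1, -2)))), Rational(1, 2)), Add(-48, Mul(16, 19))) = Mul(Pow(Add(-7, Mul(35, Add(-3, 2))), Rational(1, 2)), Add(-48, 304)) = Mul(Pow(Add(-7, Mul(35, -1)), Rational(1, 2)), 256) = Mul(Pow(Add(-7, -35), Rational(1, 2)), 256) = Mul(Pow(-42, Rational(1, 2)), 256) = Mul(Mul(I, Pow(42, Rational(1, 2))), 256) = Mul(256, I, Pow(42, Rational(1, 2)))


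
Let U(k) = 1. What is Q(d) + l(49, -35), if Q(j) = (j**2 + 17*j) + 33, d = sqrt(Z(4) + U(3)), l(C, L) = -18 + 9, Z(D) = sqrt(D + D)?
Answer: 25 + 2*sqrt(2) + 17*sqrt(1 + 2*sqrt(2)) ≈ 61.091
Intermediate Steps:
Z(D) = sqrt(2)*sqrt(D) (Z(D) = sqrt(2*D) = sqrt(2)*sqrt(D))
l(C, L) = -9
d = sqrt(1 + 2*sqrt(2)) (d = sqrt(sqrt(2)*sqrt(4) + 1) = sqrt(sqrt(2)*2 + 1) = sqrt(2*sqrt(2) + 1) = sqrt(1 + 2*sqrt(2)) ≈ 1.9566)
Q(j) = 33 + j**2 + 17*j
Q(d) + l(49, -35) = (33 + (sqrt(1 + 2*sqrt(2)))**2 + 17*sqrt(1 + 2*sqrt(2))) - 9 = (33 + (1 + 2*sqrt(2)) + 17*sqrt(1 + 2*sqrt(2))) - 9 = (34 + 2*sqrt(2) + 17*sqrt(1 + 2*sqrt(2))) - 9 = 25 + 2*sqrt(2) + 17*sqrt(1 + 2*sqrt(2))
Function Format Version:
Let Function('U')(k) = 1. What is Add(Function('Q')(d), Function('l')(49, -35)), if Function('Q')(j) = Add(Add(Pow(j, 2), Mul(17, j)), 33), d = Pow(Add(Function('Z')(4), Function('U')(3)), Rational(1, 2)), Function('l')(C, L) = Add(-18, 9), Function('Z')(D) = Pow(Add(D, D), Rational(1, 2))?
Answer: Add(25, Mul(2, Pow(2, Rational(1, 2))), Mul(17, Pow(Add(1, Mul(2, Pow(2, Rational(1, 2)))), Rational(1, 2)))) ≈ 61.091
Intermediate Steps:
Function('Z')(D) = Mul(Pow(2, Rational(1, 2)), Pow(D, Rational(1, 2))) (Function('Z')(D) = Pow(Mul(2, D), Rational(1, 2)) = Mul(Pow(2, Rational(1, 2)), Pow(D, Rational(1, 2))))
Function('l')(C, L) = -9
d = Pow(Add(1, Mul(2, Pow(2, Rational(1, 2)))), Rational(1, 2)) (d = Pow(Add(Mul(Pow(2, Rational(1, 2)), Pow(4, Rational(1, 2))), 1), Rational(1, 2)) = Pow(Add(Mul(Pow(2, Rational(1, 2)), 2), 1), Rational(1, 2)) = Pow(Add(Mul(2, Pow(2, Rational(1, 2))), 1), Rational(1, 2)) = Pow(Add(1, Mul(2, Pow(2, Rational(1, 2)))), Rational(1, 2)) ≈ 1.9566)
Function('Q')(j) = Add(33, Pow(j, 2), Mul(17, j))
Add(Function('Q')(d), Function('l')(49, -35)) = Add(Add(33, Pow(Pow(Add(1, Mul(2, Pow(2, Rational(1, 2)))), Rational(1, 2)), 2), Mul(17, Pow(Add(1, Mul(2, Pow(2, Rational(1, 2)))), Rational(1, 2)))), -9) = Add(Add(33, Add(1, Mul(2, Pow(2, Rational(1, 2)))), Mul(17, Pow(Add(1, Mul(2, Pow(2, Rational(1, 2)))), Rational(1, 2)))), -9) = Add(Add(34, Mul(2, Pow(2, Rational(1, 2))), Mul(17, Pow(Add(1, Mul(2, Pow(2, Rational(1, 2)))), Rational(1, 2)))), -9) = Add(25, Mul(2, Pow(2, Rational(1, 2))), Mul(17, Pow(Add(1, Mul(2, Pow(2, Rational(1, 2)))), Rational(1, 2))))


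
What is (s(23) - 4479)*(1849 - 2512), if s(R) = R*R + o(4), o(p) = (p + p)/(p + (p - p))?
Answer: 2617524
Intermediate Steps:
o(p) = 2 (o(p) = (2*p)/(p + 0) = (2*p)/p = 2)
s(R) = 2 + R**2 (s(R) = R*R + 2 = R**2 + 2 = 2 + R**2)
(s(23) - 4479)*(1849 - 2512) = ((2 + 23**2) - 4479)*(1849 - 2512) = ((2 + 529) - 4479)*(-663) = (531 - 4479)*(-663) = -3948*(-663) = 2617524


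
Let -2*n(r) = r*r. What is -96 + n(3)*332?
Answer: -1590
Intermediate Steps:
n(r) = -r**2/2 (n(r) = -r*r/2 = -r**2/2)
-96 + n(3)*332 = -96 - 1/2*3**2*332 = -96 - 1/2*9*332 = -96 - 9/2*332 = -96 - 1494 = -1590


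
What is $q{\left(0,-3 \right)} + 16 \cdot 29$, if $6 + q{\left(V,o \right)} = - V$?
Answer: $458$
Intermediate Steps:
$q{\left(V,o \right)} = -6 - V$
$q{\left(0,-3 \right)} + 16 \cdot 29 = \left(-6 - 0\right) + 16 \cdot 29 = \left(-6 + 0\right) + 464 = -6 + 464 = 458$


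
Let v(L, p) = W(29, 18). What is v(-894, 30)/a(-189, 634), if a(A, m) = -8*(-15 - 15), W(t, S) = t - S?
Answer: 11/240 ≈ 0.045833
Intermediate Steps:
a(A, m) = 240 (a(A, m) = -8*(-30) = 240)
v(L, p) = 11 (v(L, p) = 29 - 1*18 = 29 - 18 = 11)
v(-894, 30)/a(-189, 634) = 11/240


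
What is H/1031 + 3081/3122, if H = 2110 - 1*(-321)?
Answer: 10766093/3218782 ≈ 3.3448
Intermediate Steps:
H = 2431 (H = 2110 + 321 = 2431)
H/1031 + 3081/3122 = 2431/1031 + 3081/3122 = 10766093/3218782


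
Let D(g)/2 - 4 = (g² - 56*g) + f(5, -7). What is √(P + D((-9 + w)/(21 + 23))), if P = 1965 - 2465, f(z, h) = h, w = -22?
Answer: I*√824926/44 ≈ 20.642*I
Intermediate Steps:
P = -500
D(g) = -6 - 112*g + 2*g² (D(g) = 8 + 2*((g² - 56*g) - 7) = 8 + 2*(-7 + g² - 56*g) = 8 + (-14 - 112*g + 2*g²) = -6 - 112*g + 2*g²)
√(P + D((-9 + w)/(21 + 23))) = √(-500 + (-6 - 112*(-9 - 22)/(21 + 23) + 2*((-9 - 22)/(21 + 23))²)) = √(-500 + (-6 - (-3472)/44 + 2*(-31/44)²)) = √(-500 + (-6 - (-3472)/44 + 2*(-31*1/44)²)) = √(-500 + (-6 - 112*(-31/44) + 2*(-31/44)²)) = √(-500 + (-6 + 868/11 + 2*(961/1936))) = √(-500 + (-6 + 868/11 + 961/968)) = √(-500 + 71537/968) = √(-412463/968) = I*√824926/44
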